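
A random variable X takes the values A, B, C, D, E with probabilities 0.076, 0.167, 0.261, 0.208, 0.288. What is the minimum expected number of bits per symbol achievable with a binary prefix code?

Repeatedly combine the two least-probable nodes; the expected code length is the sum of the merged weights.
merge 19/250 + 167/1000 → 243/1000
merge 26/125 + 243/1000 → 451/1000
merge 261/1000 + 36/125 → 549/1000
merge 451/1000 + 549/1000 → 1
L = 243/1000 + 451/1000 + 549/1000 + 1 = 2243/1000 = 2.243 bits/symbol.

2.243 bits/symbol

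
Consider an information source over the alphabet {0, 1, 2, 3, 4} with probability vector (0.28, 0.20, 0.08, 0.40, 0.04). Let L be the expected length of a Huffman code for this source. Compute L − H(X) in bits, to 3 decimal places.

Entropy H = −Σ p log₂ p ≈ 1.9846 bits.
Huffman merges: 1/25+2/25→3/25; 3/25+1/5→8/25; 7/25+8/25→3/5; 2/5+3/5→1. L = 51/25 ≈ 2.0400.
L − H = 2.0400 − 1.9846 = 0.055 bits.

0.055 bits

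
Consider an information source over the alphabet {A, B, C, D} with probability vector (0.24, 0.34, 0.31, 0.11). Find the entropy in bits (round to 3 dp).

1.897 bits

H = −Σ pᵢ log₂ pᵢ.
−0.24·log₂(0.24) = 0.4941
−0.34·log₂(0.34) = 0.5292
−0.31·log₂(0.31) = 0.5238
−0.11·log₂(0.11) = 0.3503
Sum ≈ 1.8974 → 1.897 bits.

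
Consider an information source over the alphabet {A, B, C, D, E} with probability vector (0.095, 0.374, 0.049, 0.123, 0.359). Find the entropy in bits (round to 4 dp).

H = −Σ pᵢ log₂ pᵢ.
−0.095·log₂(0.095) = 0.3226
−0.374·log₂(0.374) = 0.5307
−0.049·log₂(0.049) = 0.2132
−0.123·log₂(0.123) = 0.3719
−0.359·log₂(0.359) = 0.5306
Sum ≈ 1.9689 → 1.9689 bits.

1.9689 bits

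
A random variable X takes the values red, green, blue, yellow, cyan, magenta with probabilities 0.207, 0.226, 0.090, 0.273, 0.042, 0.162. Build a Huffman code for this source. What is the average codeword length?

Repeatedly combine the two least-probable nodes; the expected code length is the sum of the merged weights.
merge 21/500 + 9/100 → 33/250
merge 33/250 + 81/500 → 147/500
merge 207/1000 + 113/500 → 433/1000
merge 273/1000 + 147/500 → 567/1000
merge 433/1000 + 567/1000 → 1
L = 33/250 + 147/500 + 433/1000 + 567/1000 + 1 = 1213/500 = 2.426 bits/symbol.

2.426 bits/symbol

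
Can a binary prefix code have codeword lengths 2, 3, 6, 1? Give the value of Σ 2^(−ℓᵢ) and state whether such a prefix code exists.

0.890625; yes

With common denominator 2^6 = 64: Σ 2^(−ℓᵢ) = 16/64 + 8/64 + 1/64 + 32/64 = 57/64 = 0.890625.
Kraft's inequality requires Σ ≤ 1; here Σ = 0.890625 ≤ 1, so such a prefix code exists.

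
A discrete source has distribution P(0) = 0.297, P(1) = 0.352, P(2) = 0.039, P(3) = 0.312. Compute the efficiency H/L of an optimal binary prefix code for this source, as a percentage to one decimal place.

88.6%

Entropy H = −Σ p log₂ p ≈ 1.7572 bits.
Huffman merges: 39/1000+297/1000→42/125; 39/125+42/125→81/125; 44/125+81/125→1. L = 248/125 ≈ 1.9840.
Efficiency = H/L = 1.7572/1.9840 = 88.6%.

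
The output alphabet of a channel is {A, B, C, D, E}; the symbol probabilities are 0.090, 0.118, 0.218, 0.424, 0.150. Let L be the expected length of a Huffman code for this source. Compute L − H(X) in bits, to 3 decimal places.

0.051 bits

Entropy H = −Σ p log₂ p ≈ 2.0909 bits.
Huffman merges: 9/100+59/500→26/125; 3/20+26/125→179/500; 109/500+179/500→72/125; 53/125+72/125→1. L = 1071/500 ≈ 2.1420.
L − H = 2.1420 − 2.0909 = 0.051 bits.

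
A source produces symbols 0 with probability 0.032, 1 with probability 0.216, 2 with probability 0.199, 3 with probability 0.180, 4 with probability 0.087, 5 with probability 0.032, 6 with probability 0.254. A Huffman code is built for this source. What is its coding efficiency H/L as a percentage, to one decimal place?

Entropy H = −Σ p log₂ p ≈ 2.5128 bits.
Huffman merges: 4/125+4/125→8/125; 8/125+87/1000→151/1000; 151/1000+9/50→331/1000; 199/1000+27/125→83/200; 127/500+331/1000→117/200; 83/200+117/200→1. L = 1273/500 ≈ 2.5460.
Efficiency = H/L = 2.5128/2.5460 = 98.7%.

98.7%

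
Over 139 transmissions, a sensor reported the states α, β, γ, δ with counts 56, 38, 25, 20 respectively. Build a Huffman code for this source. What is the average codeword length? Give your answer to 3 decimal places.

1.921 bits/symbol

Probabilities are the counts divided by 139.
Repeatedly combine the two least-probable nodes; the expected code length is the sum of the merged weights.
merge 20/139 + 25/139 → 45/139
merge 38/139 + 45/139 → 83/139
merge 56/139 + 83/139 → 1
L = 45/139 + 83/139 + 1 = 267/139 ≈ 1.921 bits/symbol.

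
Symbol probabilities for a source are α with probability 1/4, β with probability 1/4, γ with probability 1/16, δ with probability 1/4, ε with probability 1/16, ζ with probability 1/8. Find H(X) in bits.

2.375 bits

Each probability is a power of 1/2, so log₂(1/p) is an integer.
H = Σ p·log₂(1/p) = 1/4·2 + 1/4·2 + 1/16·4 + 1/4·2 + 1/16·4 + 1/8·3 = 2.375 bits.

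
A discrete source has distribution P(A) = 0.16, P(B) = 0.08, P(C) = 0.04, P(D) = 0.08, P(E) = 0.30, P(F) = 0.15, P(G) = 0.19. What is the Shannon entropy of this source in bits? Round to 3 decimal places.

2.579 bits

H = −Σ pᵢ log₂ pᵢ.
−0.16·log₂(0.16) = 0.4230
−0.08·log₂(0.08) = 0.2915
−0.04·log₂(0.04) = 0.1858
−0.08·log₂(0.08) = 0.2915
−0.30·log₂(0.30) = 0.5211
−0.15·log₂(0.15) = 0.4105
−0.19·log₂(0.19) = 0.4552
Sum ≈ 2.5786 → 2.579 bits.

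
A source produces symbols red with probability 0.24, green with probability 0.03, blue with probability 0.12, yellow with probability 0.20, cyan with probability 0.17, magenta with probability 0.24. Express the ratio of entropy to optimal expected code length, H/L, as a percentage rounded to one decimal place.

Entropy H = −Σ p log₂ p ≈ 2.4061 bits.
Huffman merges: 3/100+3/25→3/20; 3/20+17/100→8/25; 1/5+6/25→11/25; 6/25+8/25→14/25; 11/25+14/25→1. L = 247/100 ≈ 2.4700.
Efficiency = H/L = 2.4061/2.4700 = 97.4%.

97.4%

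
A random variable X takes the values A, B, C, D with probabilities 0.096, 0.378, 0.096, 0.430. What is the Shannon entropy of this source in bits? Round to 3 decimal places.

1.703 bits

H = −Σ pᵢ log₂ pᵢ.
−0.096·log₂(0.096) = 0.3246
−0.378·log₂(0.378) = 0.5305
−0.096·log₂(0.096) = 0.3246
−0.430·log₂(0.430) = 0.5236
Sum ≈ 1.7032 → 1.703 bits.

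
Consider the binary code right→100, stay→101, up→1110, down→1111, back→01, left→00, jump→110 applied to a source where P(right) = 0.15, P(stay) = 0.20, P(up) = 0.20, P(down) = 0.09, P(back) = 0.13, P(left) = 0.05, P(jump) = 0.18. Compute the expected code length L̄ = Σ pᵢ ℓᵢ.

L̄ = Σ pᵢ·ℓᵢ = 0.15·3 + 0.20·3 + 0.20·4 + 0.09·4 + 0.13·2 + 0.05·2 + 0.18·3 = 3.11 bits/symbol.

3.11 bits/symbol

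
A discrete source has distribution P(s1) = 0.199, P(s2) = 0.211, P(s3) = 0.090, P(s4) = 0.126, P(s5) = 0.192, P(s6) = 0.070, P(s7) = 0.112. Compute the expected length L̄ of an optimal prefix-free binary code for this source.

2.75 bits/symbol

Repeatedly combine the two least-probable nodes; the expected code length is the sum of the merged weights.
merge 7/100 + 9/100 → 4/25
merge 14/125 + 63/500 → 119/500
merge 4/25 + 24/125 → 44/125
merge 199/1000 + 211/1000 → 41/100
merge 119/500 + 44/125 → 59/100
merge 41/100 + 59/100 → 1
L = 4/25 + 119/500 + 44/125 + 41/100 + 59/100 + 1 = 11/4 = 2.75 bits/symbol.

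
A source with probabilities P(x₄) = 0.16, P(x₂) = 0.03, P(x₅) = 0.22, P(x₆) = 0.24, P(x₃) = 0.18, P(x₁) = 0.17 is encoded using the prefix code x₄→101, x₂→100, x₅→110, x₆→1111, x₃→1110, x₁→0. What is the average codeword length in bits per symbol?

L̄ = Σ pᵢ·ℓᵢ = 0.16·3 + 0.03·3 + 0.22·3 + 0.24·4 + 0.18·4 + 0.17·1 = 3.08 bits/symbol.

3.08 bits/symbol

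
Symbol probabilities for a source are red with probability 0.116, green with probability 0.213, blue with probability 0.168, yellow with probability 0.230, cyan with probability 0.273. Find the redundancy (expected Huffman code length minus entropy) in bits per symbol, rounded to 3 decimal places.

Entropy H = −Σ p log₂ p ≈ 2.2671 bits.
Huffman merges: 29/250+21/125→71/250; 213/1000+23/100→443/1000; 273/1000+71/250→557/1000; 443/1000+557/1000→1. L = 571/250 ≈ 2.2840.
L − H = 2.2840 − 2.2671 = 0.017 bits.

0.017 bits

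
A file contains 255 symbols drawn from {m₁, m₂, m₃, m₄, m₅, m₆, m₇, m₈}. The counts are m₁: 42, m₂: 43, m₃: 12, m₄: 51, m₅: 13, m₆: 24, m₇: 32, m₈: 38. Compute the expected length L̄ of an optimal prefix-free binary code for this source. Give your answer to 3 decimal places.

2.898 bits/symbol

Probabilities are the counts divided by 255.
Repeatedly combine the two least-probable nodes; the expected code length is the sum of the merged weights.
merge 4/85 + 13/255 → 5/51
merge 8/85 + 5/51 → 49/255
merge 32/255 + 38/255 → 14/51
merge 14/85 + 43/255 → 1/3
merge 49/255 + 1/5 → 20/51
merge 14/51 + 1/3 → 31/51
merge 20/51 + 31/51 → 1
L = 5/51 + 49/255 + 14/51 + 1/3 + 20/51 + 31/51 + 1 = 739/255 ≈ 2.898 bits/symbol.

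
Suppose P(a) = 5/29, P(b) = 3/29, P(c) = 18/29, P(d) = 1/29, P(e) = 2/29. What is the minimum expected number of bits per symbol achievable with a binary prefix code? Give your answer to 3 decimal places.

Repeatedly combine the two least-probable nodes; the expected code length is the sum of the merged weights.
merge 1/29 + 2/29 → 3/29
merge 3/29 + 3/29 → 6/29
merge 5/29 + 6/29 → 11/29
merge 11/29 + 18/29 → 1
L = 3/29 + 6/29 + 11/29 + 1 = 49/29 ≈ 1.690 bits/symbol.

1.690 bits/symbol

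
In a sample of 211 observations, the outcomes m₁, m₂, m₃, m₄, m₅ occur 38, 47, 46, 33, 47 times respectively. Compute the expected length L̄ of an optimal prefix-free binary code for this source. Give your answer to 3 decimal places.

2.336 bits/symbol

Probabilities are the counts divided by 211.
Repeatedly combine the two least-probable nodes; the expected code length is the sum of the merged weights.
merge 33/211 + 38/211 → 71/211
merge 46/211 + 47/211 → 93/211
merge 47/211 + 71/211 → 118/211
merge 93/211 + 118/211 → 1
L = 71/211 + 93/211 + 118/211 + 1 = 493/211 ≈ 2.336 bits/symbol.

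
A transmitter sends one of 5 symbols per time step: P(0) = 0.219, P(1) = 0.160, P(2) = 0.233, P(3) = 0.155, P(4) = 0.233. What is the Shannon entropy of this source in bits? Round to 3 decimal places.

2.299 bits

H = −Σ pᵢ log₂ pᵢ.
−0.219·log₂(0.219) = 0.4798
−0.160·log₂(0.160) = 0.4230
−0.233·log₂(0.233) = 0.4897
−0.155·log₂(0.155) = 0.4169
−0.233·log₂(0.233) = 0.4897
Sum ≈ 2.2991 → 2.299 bits.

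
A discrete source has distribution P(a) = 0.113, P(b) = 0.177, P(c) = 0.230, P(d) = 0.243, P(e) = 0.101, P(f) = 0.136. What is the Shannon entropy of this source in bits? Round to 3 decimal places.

2.507 bits

H = −Σ pᵢ log₂ pᵢ.
−0.113·log₂(0.113) = 0.3555
−0.177·log₂(0.177) = 0.4422
−0.230·log₂(0.230) = 0.4877
−0.243·log₂(0.243) = 0.4960
−0.101·log₂(0.101) = 0.3341
−0.136·log₂(0.136) = 0.3915
Sum ≈ 2.5068 → 2.507 bits.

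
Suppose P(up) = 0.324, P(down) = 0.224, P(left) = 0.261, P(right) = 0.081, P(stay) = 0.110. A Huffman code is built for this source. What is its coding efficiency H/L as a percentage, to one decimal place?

98.6%

Entropy H = −Σ p log₂ p ≈ 2.1601 bits.
Huffman merges: 81/1000+11/100→191/1000; 191/1000+28/125→83/200; 261/1000+81/250→117/200; 83/200+117/200→1. L = 2191/1000 ≈ 2.1910.
Efficiency = H/L = 2.1601/2.1910 = 98.6%.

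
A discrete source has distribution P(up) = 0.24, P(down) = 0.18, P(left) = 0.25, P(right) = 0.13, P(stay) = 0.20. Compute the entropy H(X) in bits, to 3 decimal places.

H = −Σ pᵢ log₂ pᵢ.
−0.24·log₂(0.24) = 0.4941
−0.18·log₂(0.18) = 0.4453
−0.25·log₂(0.25) = 0.5000
−0.13·log₂(0.13) = 0.3826
−0.20·log₂(0.20) = 0.4644
Sum ≈ 2.2865 → 2.286 bits.

2.286 bits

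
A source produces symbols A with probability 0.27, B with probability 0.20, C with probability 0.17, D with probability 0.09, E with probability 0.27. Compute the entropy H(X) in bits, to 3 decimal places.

2.232 bits

H = −Σ pᵢ log₂ pᵢ.
−0.27·log₂(0.27) = 0.5100
−0.20·log₂(0.20) = 0.4644
−0.17·log₂(0.17) = 0.4346
−0.09·log₂(0.09) = 0.3127
−0.27·log₂(0.27) = 0.5100
Sum ≈ 2.2317 → 2.232 bits.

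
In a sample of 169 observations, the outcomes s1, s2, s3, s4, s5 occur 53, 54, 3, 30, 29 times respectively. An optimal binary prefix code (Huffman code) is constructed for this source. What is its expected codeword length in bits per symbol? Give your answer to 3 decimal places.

2.189 bits/symbol

Probabilities are the counts divided by 169.
Repeatedly combine the two least-probable nodes; the expected code length is the sum of the merged weights.
merge 3/169 + 29/169 → 32/169
merge 30/169 + 32/169 → 62/169
merge 53/169 + 54/169 → 107/169
merge 62/169 + 107/169 → 1
L = 32/169 + 62/169 + 107/169 + 1 = 370/169 ≈ 2.189 bits/symbol.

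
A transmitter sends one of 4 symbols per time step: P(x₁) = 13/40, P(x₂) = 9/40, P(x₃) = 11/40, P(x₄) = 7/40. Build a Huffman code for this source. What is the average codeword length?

Repeatedly combine the two least-probable nodes; the expected code length is the sum of the merged weights.
merge 7/40 + 9/40 → 2/5
merge 11/40 + 13/40 → 3/5
merge 2/5 + 3/5 → 1
L = 2/5 + 3/5 + 1 = 2 bits/symbol.

2 bits/symbol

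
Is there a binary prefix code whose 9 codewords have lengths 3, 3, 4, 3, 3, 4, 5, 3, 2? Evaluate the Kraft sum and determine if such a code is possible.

With common denominator 2^5 = 32: Σ 2^(−ℓᵢ) = 4/32 + 4/32 + 2/32 + 4/32 + 4/32 + 2/32 + 1/32 + 4/32 + 8/32 = 33/32 = 1.03125.
Kraft's inequality requires Σ ≤ 1; here Σ = 1.03125 > 1, so no such prefix code exists.

1.03125; no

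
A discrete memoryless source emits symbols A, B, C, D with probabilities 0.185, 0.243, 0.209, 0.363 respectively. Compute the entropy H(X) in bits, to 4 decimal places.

1.9490 bits

H = −Σ pᵢ log₂ pᵢ.
−0.185·log₂(0.185) = 0.4504
−0.243·log₂(0.243) = 0.4960
−0.209·log₂(0.209) = 0.4720
−0.363·log₂(0.363) = 0.5307
Sum ≈ 1.9490 → 1.9490 bits.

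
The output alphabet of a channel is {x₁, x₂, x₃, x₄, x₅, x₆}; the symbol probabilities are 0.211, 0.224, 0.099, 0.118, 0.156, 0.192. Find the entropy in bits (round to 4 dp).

2.5265 bits

H = −Σ pᵢ log₂ pᵢ.
−0.211·log₂(0.211) = 0.4736
−0.224·log₂(0.224) = 0.4835
−0.099·log₂(0.099) = 0.3303
−0.118·log₂(0.118) = 0.3638
−0.156·log₂(0.156) = 0.4181
−0.192·log₂(0.192) = 0.4571
Sum ≈ 2.5265 → 2.5265 bits.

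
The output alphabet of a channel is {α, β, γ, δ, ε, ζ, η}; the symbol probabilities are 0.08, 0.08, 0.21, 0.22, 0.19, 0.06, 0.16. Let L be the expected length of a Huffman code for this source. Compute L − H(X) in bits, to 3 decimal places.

0.052 bits

Entropy H = −Σ p log₂ p ≈ 2.6582 bits.
Huffman merges: 3/50+2/25→7/50; 2/25+7/50→11/50; 4/25+19/100→7/20; 21/100+11/50→43/100; 11/50+7/20→57/100; 43/100+57/100→1. L = 271/100 ≈ 2.7100.
L − H = 2.7100 − 2.6582 = 0.052 bits.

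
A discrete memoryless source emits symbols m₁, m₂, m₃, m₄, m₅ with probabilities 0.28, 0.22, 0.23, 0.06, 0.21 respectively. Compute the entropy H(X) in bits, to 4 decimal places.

H = −Σ pᵢ log₂ pᵢ.
−0.28·log₂(0.28) = 0.5142
−0.22·log₂(0.22) = 0.4806
−0.23·log₂(0.23) = 0.4877
−0.06·log₂(0.06) = 0.2435
−0.21·log₂(0.21) = 0.4728
Sum ≈ 2.1988 → 2.1988 bits.

2.1988 bits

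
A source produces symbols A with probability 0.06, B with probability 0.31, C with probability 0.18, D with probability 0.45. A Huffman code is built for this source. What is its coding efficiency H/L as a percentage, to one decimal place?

Entropy H = −Σ p log₂ p ≈ 1.7310 bits.
Huffman merges: 3/50+9/50→6/25; 6/25+31/100→11/20; 9/20+11/20→1. L = 179/100 ≈ 1.7900.
Efficiency = H/L = 1.7310/1.7900 = 96.7%.

96.7%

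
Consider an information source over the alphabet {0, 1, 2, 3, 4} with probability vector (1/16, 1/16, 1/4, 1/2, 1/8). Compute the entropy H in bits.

Each probability is a power of 1/2, so log₂(1/p) is an integer.
H = Σ p·log₂(1/p) = 1/16·4 + 1/16·4 + 1/4·2 + 1/2·1 + 1/8·3 = 1.875 bits.

1.875 bits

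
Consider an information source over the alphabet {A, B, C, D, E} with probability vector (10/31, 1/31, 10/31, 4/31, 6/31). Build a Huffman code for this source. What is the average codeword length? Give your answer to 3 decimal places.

Repeatedly combine the two least-probable nodes; the expected code length is the sum of the merged weights.
merge 1/31 + 4/31 → 5/31
merge 5/31 + 6/31 → 11/31
merge 10/31 + 10/31 → 20/31
merge 11/31 + 20/31 → 1
L = 5/31 + 11/31 + 20/31 + 1 = 67/31 ≈ 2.161 bits/symbol.

2.161 bits/symbol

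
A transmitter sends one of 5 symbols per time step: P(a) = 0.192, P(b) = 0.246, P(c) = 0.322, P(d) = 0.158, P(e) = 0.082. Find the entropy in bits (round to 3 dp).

H = −Σ pᵢ log₂ pᵢ.
−0.192·log₂(0.192) = 0.4571
−0.246·log₂(0.246) = 0.4977
−0.322·log₂(0.322) = 0.5264
−0.158·log₂(0.158) = 0.4206
−0.082·log₂(0.082) = 0.2959
Sum ≈ 2.1977 → 2.198 bits.

2.198 bits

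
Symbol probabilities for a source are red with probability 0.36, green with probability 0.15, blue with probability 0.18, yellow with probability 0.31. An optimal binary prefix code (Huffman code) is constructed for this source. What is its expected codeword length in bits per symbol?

Repeatedly combine the two least-probable nodes; the expected code length is the sum of the merged weights.
merge 3/20 + 9/50 → 33/100
merge 31/100 + 33/100 → 16/25
merge 9/25 + 16/25 → 1
L = 33/100 + 16/25 + 1 = 197/100 = 1.97 bits/symbol.

1.97 bits/symbol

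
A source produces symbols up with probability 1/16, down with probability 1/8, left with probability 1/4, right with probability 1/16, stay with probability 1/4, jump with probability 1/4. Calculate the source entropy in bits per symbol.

2.375 bits

Each probability is a power of 1/2, so log₂(1/p) is an integer.
H = Σ p·log₂(1/p) = 1/16·4 + 1/8·3 + 1/4·2 + 1/16·4 + 1/4·2 + 1/4·2 = 2.375 bits.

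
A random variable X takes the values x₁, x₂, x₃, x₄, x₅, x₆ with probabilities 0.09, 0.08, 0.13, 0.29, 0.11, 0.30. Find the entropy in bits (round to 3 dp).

H = −Σ pᵢ log₂ pᵢ.
−0.09·log₂(0.09) = 0.3127
−0.08·log₂(0.08) = 0.2915
−0.13·log₂(0.13) = 0.3826
−0.29·log₂(0.29) = 0.5179
−0.11·log₂(0.11) = 0.3503
−0.30·log₂(0.30) = 0.5211
Sum ≈ 2.3761 → 2.376 bits.

2.376 bits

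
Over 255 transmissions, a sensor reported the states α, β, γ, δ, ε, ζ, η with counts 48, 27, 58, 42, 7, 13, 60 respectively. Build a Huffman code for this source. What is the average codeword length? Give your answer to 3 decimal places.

Probabilities are the counts divided by 255.
Repeatedly combine the two least-probable nodes; the expected code length is the sum of the merged weights.
merge 7/255 + 13/255 → 4/51
merge 4/51 + 9/85 → 47/255
merge 14/85 + 47/255 → 89/255
merge 16/85 + 58/255 → 106/255
merge 4/17 + 89/255 → 149/255
merge 106/255 + 149/255 → 1
L = 4/51 + 47/255 + 89/255 + 106/255 + 149/255 + 1 = 222/85 ≈ 2.612 bits/symbol.

2.612 bits/symbol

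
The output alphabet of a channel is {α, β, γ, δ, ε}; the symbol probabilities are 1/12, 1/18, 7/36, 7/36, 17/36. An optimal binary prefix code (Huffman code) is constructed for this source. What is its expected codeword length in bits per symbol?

2 bits/symbol

Repeatedly combine the two least-probable nodes; the expected code length is the sum of the merged weights.
merge 1/18 + 1/12 → 5/36
merge 5/36 + 7/36 → 1/3
merge 7/36 + 1/3 → 19/36
merge 17/36 + 19/36 → 1
L = 5/36 + 1/3 + 19/36 + 1 = 2 bits/symbol.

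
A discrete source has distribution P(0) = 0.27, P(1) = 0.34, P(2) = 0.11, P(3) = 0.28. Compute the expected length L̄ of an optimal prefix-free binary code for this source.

2 bits/symbol

Repeatedly combine the two least-probable nodes; the expected code length is the sum of the merged weights.
merge 11/100 + 27/100 → 19/50
merge 7/25 + 17/50 → 31/50
merge 19/50 + 31/50 → 1
L = 19/50 + 31/50 + 1 = 2 bits/symbol.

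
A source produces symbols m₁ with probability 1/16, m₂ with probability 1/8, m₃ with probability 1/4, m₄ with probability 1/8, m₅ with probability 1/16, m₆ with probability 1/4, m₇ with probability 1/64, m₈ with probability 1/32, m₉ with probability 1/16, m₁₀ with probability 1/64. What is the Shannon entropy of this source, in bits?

Each probability is a power of 1/2, so log₂(1/p) is an integer.
H = Σ p·log₂(1/p) = 1/16·4 + 1/8·3 + 1/4·2 + 1/8·3 + 1/16·4 + 1/4·2 + 1/64·6 + 1/32·5 + 1/16·4 + 1/64·6 = 2.84375 bits.

2.84375 bits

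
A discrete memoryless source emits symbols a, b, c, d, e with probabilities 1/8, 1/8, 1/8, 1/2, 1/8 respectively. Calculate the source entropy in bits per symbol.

Each probability is a power of 1/2, so log₂(1/p) is an integer.
H = Σ p·log₂(1/p) = 1/8·3 + 1/8·3 + 1/8·3 + 1/2·1 + 1/8·3 = 2 bits.

2 bits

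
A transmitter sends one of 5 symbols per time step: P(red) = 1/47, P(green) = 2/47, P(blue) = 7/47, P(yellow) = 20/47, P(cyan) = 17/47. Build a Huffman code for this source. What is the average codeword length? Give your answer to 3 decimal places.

1.851 bits/symbol

Repeatedly combine the two least-probable nodes; the expected code length is the sum of the merged weights.
merge 1/47 + 2/47 → 3/47
merge 3/47 + 7/47 → 10/47
merge 10/47 + 17/47 → 27/47
merge 20/47 + 27/47 → 1
L = 3/47 + 10/47 + 27/47 + 1 = 87/47 ≈ 1.851 bits/symbol.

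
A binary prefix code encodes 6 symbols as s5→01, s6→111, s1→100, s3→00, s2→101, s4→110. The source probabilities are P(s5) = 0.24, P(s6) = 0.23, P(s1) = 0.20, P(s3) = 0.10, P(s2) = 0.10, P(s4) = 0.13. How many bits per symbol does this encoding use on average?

2.66 bits/symbol

L̄ = Σ pᵢ·ℓᵢ = 0.24·2 + 0.23·3 + 0.20·3 + 0.10·2 + 0.10·3 + 0.13·3 = 2.66 bits/symbol.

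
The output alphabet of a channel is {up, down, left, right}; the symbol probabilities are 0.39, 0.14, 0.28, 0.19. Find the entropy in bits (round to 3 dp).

H = −Σ pᵢ log₂ pᵢ.
−0.39·log₂(0.39) = 0.5298
−0.14·log₂(0.14) = 0.3971
−0.28·log₂(0.28) = 0.5142
−0.19·log₂(0.19) = 0.4552
Sum ≈ 1.8964 → 1.896 bits.

1.896 bits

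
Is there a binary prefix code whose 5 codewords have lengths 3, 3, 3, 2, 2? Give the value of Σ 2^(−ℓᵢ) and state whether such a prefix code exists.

With common denominator 2^3 = 8: Σ 2^(−ℓᵢ) = 1/8 + 1/8 + 1/8 + 2/8 + 2/8 = 7/8 = 0.875.
Kraft's inequality requires Σ ≤ 1; here Σ = 0.875 ≤ 1, so such a prefix code exists.

0.875; yes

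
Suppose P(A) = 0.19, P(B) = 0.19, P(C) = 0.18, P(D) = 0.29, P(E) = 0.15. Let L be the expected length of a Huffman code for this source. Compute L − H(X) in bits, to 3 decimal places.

0.046 bits

Entropy H = −Σ p log₂ p ≈ 2.2842 bits.
Huffman merges: 3/20+9/50→33/100; 19/100+19/100→19/50; 29/100+33/100→31/50; 19/50+31/50→1. L = 233/100 ≈ 2.3300.
L − H = 2.3300 − 2.2842 = 0.046 bits.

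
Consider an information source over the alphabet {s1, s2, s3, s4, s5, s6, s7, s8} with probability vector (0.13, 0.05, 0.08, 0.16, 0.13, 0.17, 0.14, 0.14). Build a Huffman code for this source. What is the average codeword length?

2.96 bits/symbol

Repeatedly combine the two least-probable nodes; the expected code length is the sum of the merged weights.
merge 1/20 + 2/25 → 13/100
merge 13/100 + 13/100 → 13/50
merge 13/100 + 7/50 → 27/100
merge 7/50 + 4/25 → 3/10
merge 17/100 + 13/50 → 43/100
merge 27/100 + 3/10 → 57/100
merge 43/100 + 57/100 → 1
L = 13/100 + 13/50 + 27/100 + 3/10 + 43/100 + 57/100 + 1 = 74/25 = 2.96 bits/symbol.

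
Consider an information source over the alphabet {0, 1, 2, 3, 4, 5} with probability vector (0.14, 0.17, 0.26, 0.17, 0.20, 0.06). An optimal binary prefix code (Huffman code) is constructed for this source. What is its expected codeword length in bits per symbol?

2.54 bits/symbol

Repeatedly combine the two least-probable nodes; the expected code length is the sum of the merged weights.
merge 3/50 + 7/50 → 1/5
merge 17/100 + 17/100 → 17/50
merge 1/5 + 1/5 → 2/5
merge 13/50 + 17/50 → 3/5
merge 2/5 + 3/5 → 1
L = 1/5 + 17/50 + 2/5 + 3/5 + 1 = 127/50 = 2.54 bits/symbol.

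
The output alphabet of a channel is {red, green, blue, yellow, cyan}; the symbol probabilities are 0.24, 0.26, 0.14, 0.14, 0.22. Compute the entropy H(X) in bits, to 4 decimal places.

H = −Σ pᵢ log₂ pᵢ.
−0.24·log₂(0.24) = 0.4941
−0.26·log₂(0.26) = 0.5053
−0.14·log₂(0.14) = 0.3971
−0.14·log₂(0.14) = 0.3971
−0.22·log₂(0.22) = 0.4806
Sum ≈ 2.2742 → 2.2742 bits.

2.2742 bits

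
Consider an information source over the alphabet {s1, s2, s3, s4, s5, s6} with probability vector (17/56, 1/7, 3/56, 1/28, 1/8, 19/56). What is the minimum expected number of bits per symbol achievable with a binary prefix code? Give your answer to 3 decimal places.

Repeatedly combine the two least-probable nodes; the expected code length is the sum of the merged weights.
merge 1/28 + 3/56 → 5/56
merge 5/56 + 1/8 → 3/14
merge 1/7 + 3/14 → 5/14
merge 17/56 + 19/56 → 9/14
merge 5/14 + 9/14 → 1
L = 5/56 + 3/14 + 5/14 + 9/14 + 1 = 129/56 ≈ 2.304 bits/symbol.

2.304 bits/symbol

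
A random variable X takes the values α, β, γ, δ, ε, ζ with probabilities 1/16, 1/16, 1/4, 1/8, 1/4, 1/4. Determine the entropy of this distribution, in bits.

2.375 bits

Each probability is a power of 1/2, so log₂(1/p) is an integer.
H = Σ p·log₂(1/p) = 1/16·4 + 1/16·4 + 1/4·2 + 1/8·3 + 1/4·2 + 1/4·2 = 2.375 bits.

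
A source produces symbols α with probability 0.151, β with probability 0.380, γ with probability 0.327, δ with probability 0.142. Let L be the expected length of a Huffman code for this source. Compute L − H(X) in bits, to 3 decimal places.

0.044 bits

Entropy H = −Σ p log₂ p ≈ 1.8695 bits.
Huffman merges: 71/500+151/1000→293/1000; 293/1000+327/1000→31/50; 19/50+31/50→1. L = 1913/1000 ≈ 1.9130.
L − H = 1.9130 − 1.8695 = 0.044 bits.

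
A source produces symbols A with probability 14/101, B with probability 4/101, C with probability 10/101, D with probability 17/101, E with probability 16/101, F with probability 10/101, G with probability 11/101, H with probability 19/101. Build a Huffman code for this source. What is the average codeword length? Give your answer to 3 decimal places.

Repeatedly combine the two least-probable nodes; the expected code length is the sum of the merged weights.
merge 4/101 + 10/101 → 14/101
merge 10/101 + 11/101 → 21/101
merge 14/101 + 14/101 → 28/101
merge 16/101 + 17/101 → 33/101
merge 19/101 + 21/101 → 40/101
merge 28/101 + 33/101 → 61/101
merge 40/101 + 61/101 → 1
L = 14/101 + 21/101 + 28/101 + 33/101 + 40/101 + 61/101 + 1 = 298/101 ≈ 2.950 bits/symbol.

2.950 bits/symbol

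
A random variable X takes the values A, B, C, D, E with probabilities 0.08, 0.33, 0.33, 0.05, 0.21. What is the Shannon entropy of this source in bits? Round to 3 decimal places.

2.036 bits

H = −Σ pᵢ log₂ pᵢ.
−0.08·log₂(0.08) = 0.2915
−0.33·log₂(0.33) = 0.5278
−0.33·log₂(0.33) = 0.5278
−0.05·log₂(0.05) = 0.2161
−0.21·log₂(0.21) = 0.4728
Sum ≈ 2.0361 → 2.036 bits.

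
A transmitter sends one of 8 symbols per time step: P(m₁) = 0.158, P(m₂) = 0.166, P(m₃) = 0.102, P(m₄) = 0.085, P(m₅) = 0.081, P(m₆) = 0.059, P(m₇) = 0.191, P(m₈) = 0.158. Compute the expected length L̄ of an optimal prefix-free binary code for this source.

2.949 bits/symbol

Repeatedly combine the two least-probable nodes; the expected code length is the sum of the merged weights.
merge 59/1000 + 81/1000 → 7/50
merge 17/200 + 51/500 → 187/1000
merge 7/50 + 79/500 → 149/500
merge 79/500 + 83/500 → 81/250
merge 187/1000 + 191/1000 → 189/500
merge 149/500 + 81/250 → 311/500
merge 189/500 + 311/500 → 1
L = 7/50 + 187/1000 + 149/500 + 81/250 + 189/500 + 311/500 + 1 = 2949/1000 = 2.949 bits/symbol.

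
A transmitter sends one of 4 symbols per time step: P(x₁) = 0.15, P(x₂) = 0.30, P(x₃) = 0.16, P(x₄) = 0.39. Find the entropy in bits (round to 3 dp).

H = −Σ pᵢ log₂ pᵢ.
−0.15·log₂(0.15) = 0.4105
−0.30·log₂(0.30) = 0.5211
−0.16·log₂(0.16) = 0.4230
−0.39·log₂(0.39) = 0.5298
Sum ≈ 1.8844 → 1.884 bits.

1.884 bits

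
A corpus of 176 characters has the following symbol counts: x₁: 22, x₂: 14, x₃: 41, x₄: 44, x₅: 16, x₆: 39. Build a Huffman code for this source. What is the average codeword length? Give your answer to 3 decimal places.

Probabilities are the counts divided by 176.
Repeatedly combine the two least-probable nodes; the expected code length is the sum of the merged weights.
merge 7/88 + 1/11 → 15/88
merge 1/8 + 15/88 → 13/44
merge 39/176 + 41/176 → 5/11
merge 1/4 + 13/44 → 6/11
merge 5/11 + 6/11 → 1
L = 15/88 + 13/44 + 5/11 + 6/11 + 1 = 217/88 ≈ 2.466 bits/symbol.

2.466 bits/symbol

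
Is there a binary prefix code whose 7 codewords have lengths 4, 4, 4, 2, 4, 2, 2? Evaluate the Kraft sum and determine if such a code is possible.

With common denominator 2^4 = 16: Σ 2^(−ℓᵢ) = 1/16 + 1/16 + 1/16 + 4/16 + 1/16 + 4/16 + 4/16 = 16/16 = 1.
Kraft's inequality requires Σ ≤ 1; here Σ = 1 ≤ 1, so such a prefix code exists.

1; yes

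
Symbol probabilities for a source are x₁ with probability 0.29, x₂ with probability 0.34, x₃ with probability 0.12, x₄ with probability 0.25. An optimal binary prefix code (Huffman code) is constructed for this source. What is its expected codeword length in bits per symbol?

Repeatedly combine the two least-probable nodes; the expected code length is the sum of the merged weights.
merge 3/25 + 1/4 → 37/100
merge 29/100 + 17/50 → 63/100
merge 37/100 + 63/100 → 1
L = 37/100 + 63/100 + 1 = 2 bits/symbol.

2 bits/symbol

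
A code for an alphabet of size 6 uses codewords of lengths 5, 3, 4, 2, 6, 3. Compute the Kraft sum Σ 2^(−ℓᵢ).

0.609375

With common denominator 2^6 = 64: Σ 2^(−ℓᵢ) = 2/64 + 8/64 + 4/64 + 16/64 + 1/64 + 8/64 = 39/64 = 0.609375.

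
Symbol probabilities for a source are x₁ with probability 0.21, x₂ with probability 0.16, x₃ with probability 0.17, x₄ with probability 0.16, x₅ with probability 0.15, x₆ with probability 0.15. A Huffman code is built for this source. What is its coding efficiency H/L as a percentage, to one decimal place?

98.3%

Entropy H = −Σ p log₂ p ≈ 2.5745 bits.
Huffman merges: 3/20+3/20→3/10; 4/25+4/25→8/25; 17/100+21/100→19/50; 3/10+8/25→31/50; 19/50+31/50→1. L = 131/50 ≈ 2.6200.
Efficiency = H/L = 2.5745/2.6200 = 98.3%.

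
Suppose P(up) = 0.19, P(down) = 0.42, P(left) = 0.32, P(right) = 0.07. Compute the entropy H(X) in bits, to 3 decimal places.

1.775 bits

H = −Σ pᵢ log₂ pᵢ.
−0.19·log₂(0.19) = 0.4552
−0.42·log₂(0.42) = 0.5256
−0.32·log₂(0.32) = 0.5260
−0.07·log₂(0.07) = 0.2686
Sum ≈ 1.7755 → 1.775 bits.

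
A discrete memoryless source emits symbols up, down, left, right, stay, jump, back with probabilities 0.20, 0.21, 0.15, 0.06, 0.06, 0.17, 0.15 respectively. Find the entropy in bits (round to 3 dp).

2.680 bits

H = −Σ pᵢ log₂ pᵢ.
−0.20·log₂(0.20) = 0.4644
−0.21·log₂(0.21) = 0.4728
−0.15·log₂(0.15) = 0.4105
−0.06·log₂(0.06) = 0.2435
−0.06·log₂(0.06) = 0.2435
−0.17·log₂(0.17) = 0.4346
−0.15·log₂(0.15) = 0.4105
Sum ≈ 2.6800 → 2.680 bits.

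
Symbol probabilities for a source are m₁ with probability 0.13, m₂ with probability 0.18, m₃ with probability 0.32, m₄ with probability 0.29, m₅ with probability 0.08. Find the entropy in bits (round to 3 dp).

2.163 bits

H = −Σ pᵢ log₂ pᵢ.
−0.13·log₂(0.13) = 0.3826
−0.18·log₂(0.18) = 0.4453
−0.32·log₂(0.32) = 0.5260
−0.29·log₂(0.29) = 0.5179
−0.08·log₂(0.08) = 0.2915
Sum ≈ 2.1634 → 2.163 bits.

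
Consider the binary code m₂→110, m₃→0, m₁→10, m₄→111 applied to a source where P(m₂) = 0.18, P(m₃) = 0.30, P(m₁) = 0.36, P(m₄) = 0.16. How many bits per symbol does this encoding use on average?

2.04 bits/symbol

L̄ = Σ pᵢ·ℓᵢ = 0.18·3 + 0.30·1 + 0.36·2 + 0.16·3 = 2.04 bits/symbol.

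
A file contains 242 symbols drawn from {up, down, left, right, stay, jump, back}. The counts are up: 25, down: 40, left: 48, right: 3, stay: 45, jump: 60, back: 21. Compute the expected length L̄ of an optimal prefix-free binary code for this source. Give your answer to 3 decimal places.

Probabilities are the counts divided by 242.
Repeatedly combine the two least-probable nodes; the expected code length is the sum of the merged weights.
merge 3/242 + 21/242 → 12/121
merge 12/121 + 25/242 → 49/242
merge 20/121 + 45/242 → 85/242
merge 24/121 + 49/242 → 97/242
merge 30/121 + 85/242 → 145/242
merge 97/242 + 145/242 → 1
L = 12/121 + 49/242 + 85/242 + 97/242 + 145/242 + 1 = 321/121 ≈ 2.653 bits/symbol.

2.653 bits/symbol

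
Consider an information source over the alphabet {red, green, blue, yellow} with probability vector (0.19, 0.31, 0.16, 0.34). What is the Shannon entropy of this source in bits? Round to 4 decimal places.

H = −Σ pᵢ log₂ pᵢ.
−0.19·log₂(0.19) = 0.4552
−0.31·log₂(0.31) = 0.5238
−0.16·log₂(0.16) = 0.4230
−0.34·log₂(0.34) = 0.5292
Sum ≈ 1.9312 → 1.9312 bits.

1.9312 bits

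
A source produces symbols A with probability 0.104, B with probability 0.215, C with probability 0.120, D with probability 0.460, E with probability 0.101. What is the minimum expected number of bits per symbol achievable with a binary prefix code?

Repeatedly combine the two least-probable nodes; the expected code length is the sum of the merged weights.
merge 101/1000 + 13/125 → 41/200
merge 3/25 + 41/200 → 13/40
merge 43/200 + 13/40 → 27/50
merge 23/50 + 27/50 → 1
L = 41/200 + 13/40 + 27/50 + 1 = 207/100 = 2.07 bits/symbol.

2.07 bits/symbol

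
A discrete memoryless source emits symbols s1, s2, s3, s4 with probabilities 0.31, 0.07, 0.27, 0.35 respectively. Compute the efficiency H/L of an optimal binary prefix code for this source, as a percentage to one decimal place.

Entropy H = −Σ p log₂ p ≈ 1.8325 bits.
Huffman merges: 7/100+27/100→17/50; 31/100+17/50→13/20; 7/20+13/20→1. L = 199/100 ≈ 1.9900.
Efficiency = H/L = 1.8325/1.9900 = 92.1%.

92.1%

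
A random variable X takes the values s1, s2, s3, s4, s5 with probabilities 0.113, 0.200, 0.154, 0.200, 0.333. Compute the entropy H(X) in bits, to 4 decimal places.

2.2281 bits

H = −Σ pᵢ log₂ pᵢ.
−0.113·log₂(0.113) = 0.3555
−0.200·log₂(0.200) = 0.4644
−0.154·log₂(0.154) = 0.4156
−0.200·log₂(0.200) = 0.4644
−0.333·log₂(0.333) = 0.5283
Sum ≈ 2.2281 → 2.2281 bits.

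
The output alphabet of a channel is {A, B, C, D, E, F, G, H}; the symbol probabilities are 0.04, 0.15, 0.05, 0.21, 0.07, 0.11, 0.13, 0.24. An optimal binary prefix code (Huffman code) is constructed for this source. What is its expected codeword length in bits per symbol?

2.8 bits/symbol

Repeatedly combine the two least-probable nodes; the expected code length is the sum of the merged weights.
merge 1/25 + 1/20 → 9/100
merge 7/100 + 9/100 → 4/25
merge 11/100 + 13/100 → 6/25
merge 3/20 + 4/25 → 31/100
merge 21/100 + 6/25 → 9/20
merge 6/25 + 31/100 → 11/20
merge 9/20 + 11/20 → 1
L = 9/100 + 4/25 + 6/25 + 31/100 + 9/20 + 11/20 + 1 = 14/5 = 2.8 bits/symbol.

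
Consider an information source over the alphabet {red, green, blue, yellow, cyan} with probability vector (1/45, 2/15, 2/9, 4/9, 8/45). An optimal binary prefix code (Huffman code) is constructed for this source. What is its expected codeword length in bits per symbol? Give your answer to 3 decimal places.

Repeatedly combine the two least-probable nodes; the expected code length is the sum of the merged weights.
merge 1/45 + 2/15 → 7/45
merge 7/45 + 8/45 → 1/3
merge 2/9 + 1/3 → 5/9
merge 4/9 + 5/9 → 1
L = 7/45 + 1/3 + 5/9 + 1 = 92/45 ≈ 2.044 bits/symbol.

2.044 bits/symbol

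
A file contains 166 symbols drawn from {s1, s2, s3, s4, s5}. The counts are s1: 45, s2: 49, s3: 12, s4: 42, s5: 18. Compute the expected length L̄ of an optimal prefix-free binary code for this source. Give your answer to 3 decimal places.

Probabilities are the counts divided by 166.
Repeatedly combine the two least-probable nodes; the expected code length is the sum of the merged weights.
merge 6/83 + 9/83 → 15/83
merge 15/83 + 21/83 → 36/83
merge 45/166 + 49/166 → 47/83
merge 36/83 + 47/83 → 1
L = 15/83 + 36/83 + 47/83 + 1 = 181/83 ≈ 2.181 bits/symbol.

2.181 bits/symbol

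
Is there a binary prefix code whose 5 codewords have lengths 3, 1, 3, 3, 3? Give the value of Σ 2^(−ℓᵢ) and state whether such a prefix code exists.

1; yes

With common denominator 2^3 = 8: Σ 2^(−ℓᵢ) = 1/8 + 4/8 + 1/8 + 1/8 + 1/8 = 8/8 = 1.
Kraft's inequality requires Σ ≤ 1; here Σ = 1 ≤ 1, so such a prefix code exists.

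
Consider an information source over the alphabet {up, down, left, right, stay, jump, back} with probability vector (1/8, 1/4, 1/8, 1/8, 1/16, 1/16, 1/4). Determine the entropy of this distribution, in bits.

Each probability is a power of 1/2, so log₂(1/p) is an integer.
H = Σ p·log₂(1/p) = 1/8·3 + 1/4·2 + 1/8·3 + 1/8·3 + 1/16·4 + 1/16·4 + 1/4·2 = 2.625 bits.

2.625 bits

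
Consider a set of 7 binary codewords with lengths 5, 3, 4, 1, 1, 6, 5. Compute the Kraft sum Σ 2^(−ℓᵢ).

1.265625

With common denominator 2^6 = 64: Σ 2^(−ℓᵢ) = 2/64 + 8/64 + 4/64 + 32/64 + 32/64 + 1/64 + 2/64 = 81/64 = 1.265625.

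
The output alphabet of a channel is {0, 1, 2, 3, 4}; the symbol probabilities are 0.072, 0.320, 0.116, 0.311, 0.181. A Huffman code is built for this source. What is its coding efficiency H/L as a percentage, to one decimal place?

97.4%

Entropy H = −Σ p log₂ p ≈ 2.1302 bits.
Huffman merges: 9/125+29/250→47/250; 181/1000+47/250→369/1000; 311/1000+8/25→631/1000; 369/1000+631/1000→1. L = 547/250 ≈ 2.1880.
Efficiency = H/L = 2.1302/2.1880 = 97.4%.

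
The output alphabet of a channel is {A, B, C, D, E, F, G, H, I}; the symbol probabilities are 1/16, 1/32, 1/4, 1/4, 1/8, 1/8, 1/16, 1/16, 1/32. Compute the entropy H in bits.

Each probability is a power of 1/2, so log₂(1/p) is an integer.
H = Σ p·log₂(1/p) = 1/16·4 + 1/32·5 + 1/4·2 + 1/4·2 + 1/8·3 + 1/8·3 + 1/16·4 + 1/16·4 + 1/32·5 = 2.8125 bits.

2.8125 bits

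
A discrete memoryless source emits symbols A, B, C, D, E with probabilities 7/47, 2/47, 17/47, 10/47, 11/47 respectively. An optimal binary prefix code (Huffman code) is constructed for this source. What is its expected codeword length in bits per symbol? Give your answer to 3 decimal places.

Repeatedly combine the two least-probable nodes; the expected code length is the sum of the merged weights.
merge 2/47 + 7/47 → 9/47
merge 9/47 + 10/47 → 19/47
merge 11/47 + 17/47 → 28/47
merge 19/47 + 28/47 → 1
L = 9/47 + 19/47 + 28/47 + 1 = 103/47 ≈ 2.191 bits/symbol.

2.191 bits/symbol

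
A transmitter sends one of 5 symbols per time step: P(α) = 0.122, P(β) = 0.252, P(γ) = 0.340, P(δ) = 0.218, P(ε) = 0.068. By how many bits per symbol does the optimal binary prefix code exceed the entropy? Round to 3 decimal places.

Entropy H = −Σ p log₂ p ≈ 2.1434 bits.
Huffman merges: 17/250+61/500→19/100; 19/100+109/500→51/125; 63/250+17/50→74/125; 51/125+74/125→1. L = 219/100 ≈ 2.1900.
L − H = 2.1900 − 2.1434 = 0.047 bits.

0.047 bits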